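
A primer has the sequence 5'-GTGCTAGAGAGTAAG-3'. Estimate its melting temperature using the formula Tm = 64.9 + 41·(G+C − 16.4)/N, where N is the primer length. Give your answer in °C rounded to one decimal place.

Base counts: A=5, T=3, G=6, C=1; G+C = 7, N = 15.
Tm = 64.9 + 41·(7 − 16.4)/15 = 64.9 + -385.40/15 = 39.2°C.

39.2°C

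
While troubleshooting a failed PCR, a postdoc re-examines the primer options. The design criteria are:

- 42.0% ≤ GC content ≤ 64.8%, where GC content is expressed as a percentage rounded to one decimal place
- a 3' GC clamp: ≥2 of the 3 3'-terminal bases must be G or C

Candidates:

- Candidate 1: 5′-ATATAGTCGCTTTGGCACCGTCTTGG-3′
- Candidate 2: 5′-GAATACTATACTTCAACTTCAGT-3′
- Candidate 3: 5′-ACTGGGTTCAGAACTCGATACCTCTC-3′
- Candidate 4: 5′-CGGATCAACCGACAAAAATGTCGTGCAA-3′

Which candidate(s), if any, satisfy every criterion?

Candidate 1 (26 nt, A=4 T=9 G=7 C=6): GC 13/26 = 50.0% ✓; 3' end TGG has 2 G/C ✓ — passes.
Candidate 2 (23 nt, A=8 T=8 G=2 C=5): GC 7/23 = 30.4%, outside 42.0–64.8% ✗; 3' end AGT has 1 G/C, need ≥2 ✗ — fails.
Candidate 3 (26 nt, A=6 T=7 G=5 C=8): GC 13/26 = 50.0% ✓; 3' end CTC has 2 G/C ✓ — passes.
Candidate 4 (28 nt, A=11 T=4 G=6 C=7): GC 13/28 = 46.4% ✓; 3' end CAA has 1 G/C, need ≥2 ✗ — fails.

Candidate 1 and Candidate 3.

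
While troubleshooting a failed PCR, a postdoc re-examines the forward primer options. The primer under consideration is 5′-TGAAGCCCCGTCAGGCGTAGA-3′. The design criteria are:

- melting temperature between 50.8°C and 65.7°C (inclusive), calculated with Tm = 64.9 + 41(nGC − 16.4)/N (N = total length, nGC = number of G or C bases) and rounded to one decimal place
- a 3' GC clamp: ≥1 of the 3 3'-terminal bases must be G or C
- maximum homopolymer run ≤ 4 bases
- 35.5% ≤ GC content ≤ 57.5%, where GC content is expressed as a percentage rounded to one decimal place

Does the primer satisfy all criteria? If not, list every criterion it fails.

Base counts: A=5, T=3, G=7, C=6 (length 21).
Tm: Tm = 64.9 + 41·(13 − 16.4)/21 = 58.3°C ✓
GC clamp: 3' end AGA has 1 G/C ✓
homopolymer run: longest run = 4 ✓
GC content: GC 13/21 = 61.9%, outside 35.5–57.5% ✗

Fails: GC content.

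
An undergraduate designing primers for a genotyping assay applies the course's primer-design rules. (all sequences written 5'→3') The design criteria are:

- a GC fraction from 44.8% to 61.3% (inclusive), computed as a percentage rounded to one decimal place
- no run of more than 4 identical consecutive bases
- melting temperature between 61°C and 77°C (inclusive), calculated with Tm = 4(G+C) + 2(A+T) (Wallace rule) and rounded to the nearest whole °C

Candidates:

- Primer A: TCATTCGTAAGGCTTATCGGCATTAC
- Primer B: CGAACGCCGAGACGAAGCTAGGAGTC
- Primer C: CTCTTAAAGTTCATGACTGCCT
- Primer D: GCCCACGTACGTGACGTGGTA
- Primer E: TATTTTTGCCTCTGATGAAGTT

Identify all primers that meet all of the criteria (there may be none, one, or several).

Primer A (26 nt, A=6 T=9 G=5 C=6): GC 11/26 = 42.3%, outside 44.8–61.3% ✗; longest run = 2 ✓; Tm = 2·15 + 4·11 = 74°C ✓ — fails.
Primer B (26 nt, A=8 T=2 G=9 C=7): GC 16/26 = 61.5%, outside 44.8–61.3% ✗; longest run = 2 ✓; Tm = 2·10 + 4·16 = 84°C, outside 61–77°C ✗ — fails.
Primer C (22 nt, A=5 T=8 G=3 C=6): GC 9/22 = 40.9%, outside 44.8–61.3% ✗; longest run = 3 ✓; Tm = 2·13 + 4·9 = 62°C ✓ — fails.
Primer D (21 nt, A=4 T=4 G=7 C=6): GC 13/21 = 61.9%, outside 44.8–61.3% ✗; longest run = 3 ✓; Tm = 2·8 + 4·13 = 68°C ✓ — fails.
Primer E (22 nt, A=4 T=11 G=4 C=3): GC 7/22 = 31.8%, outside 44.8–61.3% ✗; longest run = 5, exceeds 4 ✗; Tm = 2·15 + 4·7 = 58°C, outside 61–77°C ✗ — fails.

None of the candidates satisfy all criteria.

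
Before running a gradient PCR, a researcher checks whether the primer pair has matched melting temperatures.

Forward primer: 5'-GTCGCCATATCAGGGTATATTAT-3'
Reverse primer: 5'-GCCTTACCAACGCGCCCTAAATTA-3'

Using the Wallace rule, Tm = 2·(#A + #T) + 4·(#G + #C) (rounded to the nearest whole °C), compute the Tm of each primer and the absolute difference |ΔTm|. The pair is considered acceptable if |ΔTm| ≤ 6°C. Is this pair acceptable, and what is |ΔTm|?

Forward: A=6 T=8 G=5 C=4 → Tm = 2·14 + 4·9 = 64°C.
Reverse: A=7 T=5 G=3 C=9 → Tm = 2·12 + 4·12 = 72°C.
|ΔTm| = |64 − 72| = 8°C, > 6°C.

|ΔTm| = 8°C; the pair is not acceptable.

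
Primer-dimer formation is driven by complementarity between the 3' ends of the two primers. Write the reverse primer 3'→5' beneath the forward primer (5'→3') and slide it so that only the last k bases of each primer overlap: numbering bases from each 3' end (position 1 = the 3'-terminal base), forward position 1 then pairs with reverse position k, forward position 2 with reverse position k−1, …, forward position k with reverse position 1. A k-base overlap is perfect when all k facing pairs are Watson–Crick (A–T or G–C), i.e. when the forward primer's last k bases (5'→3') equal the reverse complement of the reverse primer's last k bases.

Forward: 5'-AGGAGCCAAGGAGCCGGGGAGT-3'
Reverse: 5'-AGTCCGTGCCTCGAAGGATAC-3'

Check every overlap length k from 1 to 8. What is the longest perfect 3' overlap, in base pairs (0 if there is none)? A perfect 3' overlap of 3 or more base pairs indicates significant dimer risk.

Last 8 bases (5'→3') — forward …CGGGGAGT, reverse …AAGGATAC.
Reverse complement of the reverse primer's last 8 bases: GTATCCTT; its first k bases are the reverse complement of the reverse primer's last k bases, so a perfect k-base overlap needs the forward primer's last k bases to equal them.
Comparing (forward last k vs required): k=1: T vs G ✗; k=2: GT vs GT ✓; k=3: AGT vs GTA ✗; k=4: GAGT vs GTAT ✗; k=5: GGAGT vs GTATC ✗; k=6: GGGAGT vs GTATCC ✗; k=7: GGGGAGT vs GTATCCT ✗; k=8: CGGGGAGT vs GTATCCTT ✗.
Only k = 2 is perfect, so the longest perfect 3' overlap is 2.

Longest perfect overlap: 2 complementary base pairs; below the dimer-risk threshold (threshold 3).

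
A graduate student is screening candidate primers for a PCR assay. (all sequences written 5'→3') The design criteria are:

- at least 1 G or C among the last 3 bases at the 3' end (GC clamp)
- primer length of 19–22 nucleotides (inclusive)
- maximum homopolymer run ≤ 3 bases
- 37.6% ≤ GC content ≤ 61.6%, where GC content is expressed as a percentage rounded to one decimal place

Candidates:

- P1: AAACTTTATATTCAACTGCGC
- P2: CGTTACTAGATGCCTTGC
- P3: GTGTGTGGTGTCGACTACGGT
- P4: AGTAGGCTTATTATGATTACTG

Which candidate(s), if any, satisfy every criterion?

P1 (21 nt, A=7 T=7 G=2 C=5): 3' end CGC has 3 G/C ✓; length 21 ✓; longest run = 3 ✓; GC 7/21 = 33.3%, outside 37.6–61.6% ✗ — fails.
P2 (18 nt, A=3 T=6 G=4 C=5): 3' end TGC has 2 G/C ✓; length 18, outside 19–22 ✗; longest run = 2 ✓; GC 9/18 = 50.0% ✓ — fails.
P3 (21 nt, A=2 T=7 G=9 C=3): 3' end GGT has 2 G/C ✓; length 21 ✓; longest run = 2 ✓; GC 12/21 = 57.1% ✓ — passes.
P4 (22 nt, A=6 T=9 G=5 C=2): 3' end CTG has 2 G/C ✓; length 22 ✓; longest run = 2 ✓; GC 7/22 = 31.8%, outside 37.6–61.6% ✗ — fails.

P3 only.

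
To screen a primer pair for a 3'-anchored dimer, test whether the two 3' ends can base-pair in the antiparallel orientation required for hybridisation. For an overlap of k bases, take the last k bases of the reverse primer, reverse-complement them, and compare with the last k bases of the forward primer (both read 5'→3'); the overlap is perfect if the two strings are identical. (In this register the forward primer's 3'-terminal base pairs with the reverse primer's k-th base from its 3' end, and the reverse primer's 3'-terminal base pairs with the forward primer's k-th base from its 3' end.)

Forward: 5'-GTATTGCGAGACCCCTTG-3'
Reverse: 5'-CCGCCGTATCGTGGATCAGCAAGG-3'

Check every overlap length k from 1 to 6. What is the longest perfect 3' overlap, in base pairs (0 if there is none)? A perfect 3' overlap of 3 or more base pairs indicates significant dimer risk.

Longest perfect overlap: 5 complementary base pairs; significant dimer risk (threshold 3).

Last 6 bases (5'→3') — forward …CCCTTG, reverse …GCAAGG.
Reverse complement of the reverse primer's last 6 bases: CCTTGC; its first k bases are the reverse complement of the reverse primer's last k bases, so a perfect k-base overlap needs the forward primer's last k bases to equal them.
Comparing (forward last k vs required): k=1: G vs C ✗; k=2: TG vs CC ✗; k=3: TTG vs CCT ✗; k=4: CTTG vs CCTT ✗; k=5: CCTTG vs CCTTG ✓; k=6: CCCTTG vs CCTTGC ✗.
Only k = 5 is perfect, so the longest perfect 3' overlap is 5.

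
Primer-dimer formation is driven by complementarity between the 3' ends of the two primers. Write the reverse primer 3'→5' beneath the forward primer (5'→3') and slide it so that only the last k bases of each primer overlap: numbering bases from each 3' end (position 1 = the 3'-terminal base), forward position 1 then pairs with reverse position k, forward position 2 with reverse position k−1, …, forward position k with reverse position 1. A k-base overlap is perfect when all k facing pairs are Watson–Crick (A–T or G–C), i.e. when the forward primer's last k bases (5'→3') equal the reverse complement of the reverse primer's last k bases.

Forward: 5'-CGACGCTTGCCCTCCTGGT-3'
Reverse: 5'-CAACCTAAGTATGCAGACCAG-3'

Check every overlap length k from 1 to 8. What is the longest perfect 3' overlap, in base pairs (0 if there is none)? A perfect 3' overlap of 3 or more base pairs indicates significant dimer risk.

Last 8 bases (5'→3') — forward …CTCCTGGT, reverse …CAGACCAG.
Reverse complement of the reverse primer's last 8 bases: CTGGTCTG; its first k bases are the reverse complement of the reverse primer's last k bases, so a perfect k-base overlap needs the forward primer's last k bases to equal them.
Comparing (forward last k vs required): k=1: T vs C ✗; k=2: GT vs CT ✗; k=3: GGT vs CTG ✗; k=4: TGGT vs CTGG ✗; k=5: CTGGT vs CTGGT ✓; k=6: CCTGGT vs CTGGTC ✗; k=7: TCCTGGT vs CTGGTCT ✗; k=8: CTCCTGGT vs CTGGTCTG ✗.
Only k = 5 is perfect, so the longest perfect 3' overlap is 5.

Longest perfect overlap: 5 complementary base pairs; significant dimer risk (threshold 3).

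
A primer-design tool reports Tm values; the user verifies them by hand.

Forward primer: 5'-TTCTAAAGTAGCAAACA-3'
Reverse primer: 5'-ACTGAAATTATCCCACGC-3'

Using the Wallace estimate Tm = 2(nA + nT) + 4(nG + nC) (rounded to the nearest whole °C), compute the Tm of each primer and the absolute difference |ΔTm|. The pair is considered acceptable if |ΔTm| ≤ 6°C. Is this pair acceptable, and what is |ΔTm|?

Forward: A=8 T=4 G=2 C=3 → Tm = 2·12 + 4·5 = 44°C.
Reverse: A=6 T=4 G=2 C=6 → Tm = 2·10 + 4·8 = 52°C.
|ΔTm| = |44 − 52| = 8°C, > 6°C.

|ΔTm| = 8°C; the pair is not acceptable.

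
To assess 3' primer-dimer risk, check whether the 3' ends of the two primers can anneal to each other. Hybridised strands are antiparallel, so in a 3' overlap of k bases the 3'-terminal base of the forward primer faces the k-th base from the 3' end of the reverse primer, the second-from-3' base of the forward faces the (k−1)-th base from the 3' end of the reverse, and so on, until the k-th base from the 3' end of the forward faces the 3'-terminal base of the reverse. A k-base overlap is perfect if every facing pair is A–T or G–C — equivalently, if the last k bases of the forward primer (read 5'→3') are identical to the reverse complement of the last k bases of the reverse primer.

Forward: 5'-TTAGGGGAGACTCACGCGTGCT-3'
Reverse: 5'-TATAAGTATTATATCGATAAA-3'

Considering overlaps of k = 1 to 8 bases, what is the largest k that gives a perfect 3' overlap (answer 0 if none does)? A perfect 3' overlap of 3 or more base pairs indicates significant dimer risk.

Longest perfect overlap: 1 complementary base pair; below the dimer-risk threshold (threshold 3).

Last 8 bases (5'→3') — forward …CGCGTGCT, reverse …TCGATAAA.
Reverse complement of the reverse primer's last 8 bases: TTTATCGA; its first k bases are the reverse complement of the reverse primer's last k bases, so a perfect k-base overlap needs the forward primer's last k bases to equal them.
Comparing (forward last k vs required): k=1: T vs T ✓; k=2: CT vs TT ✗; k=3: GCT vs TTT ✗; k=4: TGCT vs TTTA ✗; k=5: GTGCT vs TTTAT ✗; k=6: CGTGCT vs TTTATC ✗; k=7: GCGTGCT vs TTTATCG ✗; k=8: CGCGTGCT vs TTTATCGA ✗.
Only k = 1 is perfect, so the longest perfect 3' overlap is 1.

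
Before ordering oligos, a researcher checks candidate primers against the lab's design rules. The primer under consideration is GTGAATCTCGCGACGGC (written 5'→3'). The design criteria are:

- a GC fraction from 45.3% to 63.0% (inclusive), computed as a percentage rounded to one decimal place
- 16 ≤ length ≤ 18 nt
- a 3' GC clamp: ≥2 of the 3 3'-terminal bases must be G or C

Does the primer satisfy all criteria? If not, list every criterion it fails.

Base counts: A=3, T=3, G=6, C=5 (length 17).
GC content: GC 11/17 = 64.7%, outside 45.3–63.0% ✗
length: length 17 ✓
GC clamp: 3' end GGC has 3 G/C ✓

Fails: GC content.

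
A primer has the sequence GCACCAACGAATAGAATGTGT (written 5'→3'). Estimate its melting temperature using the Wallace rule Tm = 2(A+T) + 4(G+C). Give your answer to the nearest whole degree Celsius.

Base counts: A=8, T=4, G=5, C=4 (length 21).
Tm = 2·(8+4) + 4·(5+4) = 2·12 + 4·9 = 24 + 36 = 60°C.

60°C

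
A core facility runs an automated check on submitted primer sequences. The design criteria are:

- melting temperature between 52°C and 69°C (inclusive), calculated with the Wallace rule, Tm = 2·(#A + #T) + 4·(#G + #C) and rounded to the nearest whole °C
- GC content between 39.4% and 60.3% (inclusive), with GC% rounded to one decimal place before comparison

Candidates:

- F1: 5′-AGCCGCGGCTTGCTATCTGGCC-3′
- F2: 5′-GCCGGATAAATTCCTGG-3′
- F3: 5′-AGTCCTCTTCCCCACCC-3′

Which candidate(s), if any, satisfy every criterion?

F2 only.

F1 (22 nt, A=2 T=5 G=7 C=8): Tm = 2·7 + 4·15 = 74°C, outside 52–69°C ✗; GC 15/22 = 68.2%, outside 39.4–60.3% ✗ — fails.
F2 (17 nt, A=4 T=4 G=5 C=4): Tm = 2·8 + 4·9 = 52°C ✓; GC 9/17 = 52.9% ✓ — passes.
F3 (17 nt, A=2 T=4 G=1 C=10): Tm = 2·6 + 4·11 = 56°C ✓; GC 11/17 = 64.7%, outside 39.4–60.3% ✗ — fails.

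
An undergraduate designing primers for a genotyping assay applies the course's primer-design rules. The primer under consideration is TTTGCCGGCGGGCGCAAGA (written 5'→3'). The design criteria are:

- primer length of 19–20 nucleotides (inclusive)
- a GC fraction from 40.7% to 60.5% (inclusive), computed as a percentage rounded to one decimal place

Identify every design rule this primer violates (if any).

Fails: GC content.

Base counts: A=3, T=3, G=8, C=5 (length 19).
length: length 19 ✓
GC content: GC 13/19 = 68.4%, outside 40.7–60.5% ✗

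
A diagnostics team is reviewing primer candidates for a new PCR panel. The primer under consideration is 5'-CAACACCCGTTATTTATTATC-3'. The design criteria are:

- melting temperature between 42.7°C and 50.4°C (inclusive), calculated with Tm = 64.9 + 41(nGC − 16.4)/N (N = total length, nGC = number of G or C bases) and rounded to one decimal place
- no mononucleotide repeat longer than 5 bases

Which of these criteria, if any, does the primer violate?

Base counts: A=6, T=8, G=1, C=6 (length 21).
Tm: Tm = 64.9 + 41·(7 − 16.4)/21 = 46.5°C ✓
homopolymer run: longest run = 3 ✓

Meets all criteria.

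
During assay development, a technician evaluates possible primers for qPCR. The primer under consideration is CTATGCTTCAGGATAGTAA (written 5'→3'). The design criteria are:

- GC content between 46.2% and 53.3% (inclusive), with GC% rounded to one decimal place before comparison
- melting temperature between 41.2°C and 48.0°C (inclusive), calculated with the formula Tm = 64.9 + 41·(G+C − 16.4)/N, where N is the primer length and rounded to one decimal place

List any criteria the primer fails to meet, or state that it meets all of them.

Fails: GC content.

Base counts: A=6, T=6, G=4, C=3 (length 19).
GC content: GC 7/19 = 36.8%, outside 46.2–53.3% ✗
Tm: Tm = 64.9 + 41·(7 − 16.4)/19 = 44.6°C ✓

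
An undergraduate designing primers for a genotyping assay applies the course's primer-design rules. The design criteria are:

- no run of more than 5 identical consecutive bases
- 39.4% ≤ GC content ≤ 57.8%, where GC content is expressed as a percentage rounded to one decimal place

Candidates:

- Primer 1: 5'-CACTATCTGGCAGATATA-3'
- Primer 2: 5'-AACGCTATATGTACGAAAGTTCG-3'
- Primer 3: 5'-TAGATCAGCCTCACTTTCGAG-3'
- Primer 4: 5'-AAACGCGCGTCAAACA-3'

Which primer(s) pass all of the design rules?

Primer 3 and Primer 4.

Primer 1 (18 nt, A=6 T=5 G=3 C=4): longest run = 2 ✓; GC 7/18 = 38.9%, outside 39.4–57.8% ✗ — fails.
Primer 2 (23 nt, A=8 T=6 G=5 C=4): longest run = 3 ✓; GC 9/23 = 39.1%, outside 39.4–57.8% ✗ — fails.
Primer 3 (21 nt, A=5 T=6 G=4 C=6): longest run = 3 ✓; GC 10/21 = 47.6% ✓ — passes.
Primer 4 (16 nt, A=7 T=1 G=3 C=5): longest run = 3 ✓; GC 8/16 = 50.0% ✓ — passes.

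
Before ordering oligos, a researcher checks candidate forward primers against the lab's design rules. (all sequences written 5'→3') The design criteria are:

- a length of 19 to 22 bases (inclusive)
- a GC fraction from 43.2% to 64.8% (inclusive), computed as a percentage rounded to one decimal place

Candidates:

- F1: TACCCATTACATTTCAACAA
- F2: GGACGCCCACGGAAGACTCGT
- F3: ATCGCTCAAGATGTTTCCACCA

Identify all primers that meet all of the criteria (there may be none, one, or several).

F1 (20 nt, A=8 T=6 G=0 C=6): length 20 ✓; GC 6/20 = 30.0%, outside 43.2–64.8% ✗ — fails.
F2 (21 nt, A=5 T=2 G=7 C=7): length 21 ✓; GC 14/21 = 66.7%, outside 43.2–64.8% ✗ — fails.
F3 (22 nt, A=6 T=6 G=3 C=7): length 22 ✓; GC 10/22 = 45.5% ✓ — passes.

F3 only.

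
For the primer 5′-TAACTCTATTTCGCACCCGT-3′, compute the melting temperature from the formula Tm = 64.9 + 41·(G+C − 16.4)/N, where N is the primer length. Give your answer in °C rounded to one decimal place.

49.7°C

Base counts: A=4, T=7, G=2, C=7; G+C = 9, N = 20.
Tm = 64.9 + 41·(9 − 16.4)/20 = 64.9 + -303.40/20 = 49.7°C.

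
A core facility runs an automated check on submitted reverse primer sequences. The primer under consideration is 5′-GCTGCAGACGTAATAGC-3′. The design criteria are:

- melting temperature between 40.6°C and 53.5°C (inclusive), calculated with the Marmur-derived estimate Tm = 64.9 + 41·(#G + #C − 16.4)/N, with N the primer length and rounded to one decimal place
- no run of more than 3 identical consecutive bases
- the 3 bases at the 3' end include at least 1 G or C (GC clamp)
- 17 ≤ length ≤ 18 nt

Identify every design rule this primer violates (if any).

Meets all criteria.

Base counts: A=5, T=3, G=5, C=4 (length 17).
Tm: Tm = 64.9 + 41·(9 − 16.4)/17 = 47.1°C ✓
homopolymer run: longest run = 2 ✓
GC clamp: 3' end AGC has 2 G/C ✓
length: length 17 ✓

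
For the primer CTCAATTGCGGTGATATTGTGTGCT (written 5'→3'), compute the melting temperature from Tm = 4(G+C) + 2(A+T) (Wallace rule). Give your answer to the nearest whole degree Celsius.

Base counts: A=4, T=10, G=7, C=4 (length 25).
Tm = 2·(4+10) + 4·(7+4) = 2·14 + 4·11 = 28 + 44 = 72°C.

72°C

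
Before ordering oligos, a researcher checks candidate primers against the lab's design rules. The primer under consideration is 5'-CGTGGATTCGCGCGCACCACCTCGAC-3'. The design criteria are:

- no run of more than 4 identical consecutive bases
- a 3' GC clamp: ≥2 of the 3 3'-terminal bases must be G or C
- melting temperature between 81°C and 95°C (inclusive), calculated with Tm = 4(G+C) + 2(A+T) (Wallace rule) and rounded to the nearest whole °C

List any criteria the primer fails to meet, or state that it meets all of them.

Meets all criteria.

Base counts: A=4, T=4, G=7, C=11 (length 26).
homopolymer run: longest run = 2 ✓
GC clamp: 3' end GAC has 2 G/C ✓
Tm: Tm = 2·8 + 4·18 = 88°C ✓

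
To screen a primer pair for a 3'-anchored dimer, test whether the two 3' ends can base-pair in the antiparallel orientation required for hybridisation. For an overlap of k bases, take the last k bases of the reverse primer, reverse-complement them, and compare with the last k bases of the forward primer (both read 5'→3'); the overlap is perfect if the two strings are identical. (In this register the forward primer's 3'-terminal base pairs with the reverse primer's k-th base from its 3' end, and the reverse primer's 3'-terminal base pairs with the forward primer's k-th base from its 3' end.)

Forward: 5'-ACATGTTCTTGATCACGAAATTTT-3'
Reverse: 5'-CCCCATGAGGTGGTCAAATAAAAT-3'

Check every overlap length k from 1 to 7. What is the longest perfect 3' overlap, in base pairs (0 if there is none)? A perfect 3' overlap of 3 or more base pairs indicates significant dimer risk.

Longest perfect overlap: 5 complementary base pairs; significant dimer risk (threshold 3).

Last 7 bases (5'→3') — forward …AAATTTT, reverse …ATAAAAT.
Reverse complement of the reverse primer's last 7 bases: ATTTTAT; its first k bases are the reverse complement of the reverse primer's last k bases, so a perfect k-base overlap needs the forward primer's last k bases to equal them.
Comparing (forward last k vs required): k=1: T vs A ✗; k=2: TT vs AT ✗; k=3: TTT vs ATT ✗; k=4: TTTT vs ATTT ✗; k=5: ATTTT vs ATTTT ✓; k=6: AATTTT vs ATTTTA ✗; k=7: AAATTTT vs ATTTTAT ✗.
Only k = 5 is perfect, so the longest perfect 3' overlap is 5.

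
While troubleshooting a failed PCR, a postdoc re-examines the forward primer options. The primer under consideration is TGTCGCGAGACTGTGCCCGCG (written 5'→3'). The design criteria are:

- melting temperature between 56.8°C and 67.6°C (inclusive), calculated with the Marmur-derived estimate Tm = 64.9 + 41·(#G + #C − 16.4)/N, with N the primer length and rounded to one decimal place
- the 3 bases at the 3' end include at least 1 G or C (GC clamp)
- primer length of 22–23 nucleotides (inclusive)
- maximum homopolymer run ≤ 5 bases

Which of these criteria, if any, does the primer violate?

Fails: length.

Base counts: A=2, T=4, G=8, C=7 (length 21).
Tm: Tm = 64.9 + 41·(15 − 16.4)/21 = 62.2°C ✓
GC clamp: 3' end GCG has 3 G/C ✓
length: length 21, outside 22–23 ✗
homopolymer run: longest run = 3 ✓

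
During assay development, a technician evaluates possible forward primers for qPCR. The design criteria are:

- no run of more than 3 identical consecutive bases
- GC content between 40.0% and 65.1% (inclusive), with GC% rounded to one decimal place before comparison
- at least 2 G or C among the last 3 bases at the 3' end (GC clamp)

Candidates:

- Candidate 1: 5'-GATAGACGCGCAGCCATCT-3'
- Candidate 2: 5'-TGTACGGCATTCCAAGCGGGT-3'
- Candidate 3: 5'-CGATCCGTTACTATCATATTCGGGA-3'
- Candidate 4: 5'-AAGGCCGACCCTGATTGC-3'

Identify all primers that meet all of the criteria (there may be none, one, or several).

Candidate 1 (19 nt, A=5 T=3 G=5 C=6): longest run = 2 ✓; GC 11/19 = 57.9% ✓; 3' end TCT has 1 G/C, need ≥2 ✗ — fails.
Candidate 2 (21 nt, A=4 T=5 G=7 C=5): longest run = 3 ✓; GC 12/21 = 57.1% ✓; 3' end GGT has 2 G/C ✓ — passes.
Candidate 3 (25 nt, A=6 T=8 G=5 C=6): longest run = 3 ✓; GC 11/25 = 44.0% ✓; 3' end GGA has 2 G/C ✓ — passes.
Candidate 4 (18 nt, A=4 T=3 G=5 C=6): longest run = 3 ✓; GC 11/18 = 61.1% ✓; 3' end TGC has 2 G/C ✓ — passes.

Candidate 2, Candidate 3 and Candidate 4.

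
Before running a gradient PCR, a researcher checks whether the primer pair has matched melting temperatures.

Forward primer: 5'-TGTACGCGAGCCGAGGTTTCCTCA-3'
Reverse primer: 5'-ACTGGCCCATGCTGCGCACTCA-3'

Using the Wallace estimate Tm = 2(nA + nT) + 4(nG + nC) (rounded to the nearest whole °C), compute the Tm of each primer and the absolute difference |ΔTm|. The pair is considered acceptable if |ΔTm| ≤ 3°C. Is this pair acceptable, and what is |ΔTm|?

|ΔTm| = 4°C; the pair is not acceptable.

Forward: A=4 T=6 G=7 C=7 → Tm = 2·10 + 4·14 = 76°C.
Reverse: A=4 T=4 G=5 C=9 → Tm = 2·8 + 4·14 = 72°C.
|ΔTm| = |76 − 72| = 4°C, > 3°C.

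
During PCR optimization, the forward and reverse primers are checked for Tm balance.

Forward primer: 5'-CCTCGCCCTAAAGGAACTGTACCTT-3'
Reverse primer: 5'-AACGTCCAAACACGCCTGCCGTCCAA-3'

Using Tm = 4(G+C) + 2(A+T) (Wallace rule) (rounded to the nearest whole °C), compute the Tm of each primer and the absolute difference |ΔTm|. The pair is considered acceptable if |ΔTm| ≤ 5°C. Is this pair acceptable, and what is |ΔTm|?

|ΔTm| = 6°C; the pair is not acceptable.

Forward: A=6 T=6 G=4 C=9 → Tm = 2·12 + 4·13 = 76°C.
Reverse: A=8 T=3 G=4 C=11 → Tm = 2·11 + 4·15 = 82°C.
|ΔTm| = |76 − 82| = 6°C, > 5°C.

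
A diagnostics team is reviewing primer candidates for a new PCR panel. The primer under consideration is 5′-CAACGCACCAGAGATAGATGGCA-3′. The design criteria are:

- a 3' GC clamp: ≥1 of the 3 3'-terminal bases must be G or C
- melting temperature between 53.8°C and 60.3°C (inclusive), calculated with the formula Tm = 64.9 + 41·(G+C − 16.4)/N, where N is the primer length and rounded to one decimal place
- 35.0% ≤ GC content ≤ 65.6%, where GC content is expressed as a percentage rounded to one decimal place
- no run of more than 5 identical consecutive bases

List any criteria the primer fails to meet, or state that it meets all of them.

Base counts: A=9, T=2, G=6, C=6 (length 23).
GC clamp: 3' end GCA has 2 G/C ✓
Tm: Tm = 64.9 + 41·(12 − 16.4)/23 = 57.1°C ✓
GC content: GC 12/23 = 52.2% ✓
homopolymer run: longest run = 2 ✓

Meets all criteria.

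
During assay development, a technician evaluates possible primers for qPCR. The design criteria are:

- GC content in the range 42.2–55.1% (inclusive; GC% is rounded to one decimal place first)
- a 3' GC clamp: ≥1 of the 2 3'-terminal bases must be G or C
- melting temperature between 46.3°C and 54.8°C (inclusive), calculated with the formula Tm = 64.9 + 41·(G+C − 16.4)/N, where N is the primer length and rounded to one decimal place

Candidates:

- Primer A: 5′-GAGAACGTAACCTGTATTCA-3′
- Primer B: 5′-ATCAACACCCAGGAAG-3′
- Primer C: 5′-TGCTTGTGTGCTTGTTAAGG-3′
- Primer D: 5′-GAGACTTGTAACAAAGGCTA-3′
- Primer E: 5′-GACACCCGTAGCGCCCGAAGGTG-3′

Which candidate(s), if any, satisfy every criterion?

Primer A (20 nt, A=7 T=5 G=4 C=4): GC 8/20 = 40.0%, outside 42.2–55.1% ✗; 3' end CA has 1 G/C ✓; Tm = 64.9 + 41·(8 − 16.4)/20 = 47.7°C ✓ — fails.
Primer B (16 nt, A=7 T=1 G=3 C=5): GC 8/16 = 50.0% ✓; 3' end AG has 1 G/C ✓; Tm = 64.9 + 41·(8 − 16.4)/16 = 43.4°C, outside 46.3–54.8°C ✗ — fails.
Primer C (20 nt, A=2 T=9 G=7 C=2): GC 9/20 = 45.0% ✓; 3' end GG has 2 G/C ✓; Tm = 64.9 + 41·(9 − 16.4)/20 = 49.7°C ✓ — passes.
Primer D (20 nt, A=8 T=4 G=5 C=3): GC 8/20 = 40.0%, outside 42.2–55.1% ✗; 3' end TA has 0 G/C, need ≥1 ✗; Tm = 64.9 + 41·(8 − 16.4)/20 = 47.7°C ✓ — fails.
Primer E (23 nt, A=5 T=2 G=8 C=8): GC 16/23 = 69.6%, outside 42.2–55.1% ✗; 3' end TG has 1 G/C ✓; Tm = 64.9 + 41·(16 − 16.4)/23 = 64.2°C, outside 46.3–54.8°C ✗ — fails.

Primer C only.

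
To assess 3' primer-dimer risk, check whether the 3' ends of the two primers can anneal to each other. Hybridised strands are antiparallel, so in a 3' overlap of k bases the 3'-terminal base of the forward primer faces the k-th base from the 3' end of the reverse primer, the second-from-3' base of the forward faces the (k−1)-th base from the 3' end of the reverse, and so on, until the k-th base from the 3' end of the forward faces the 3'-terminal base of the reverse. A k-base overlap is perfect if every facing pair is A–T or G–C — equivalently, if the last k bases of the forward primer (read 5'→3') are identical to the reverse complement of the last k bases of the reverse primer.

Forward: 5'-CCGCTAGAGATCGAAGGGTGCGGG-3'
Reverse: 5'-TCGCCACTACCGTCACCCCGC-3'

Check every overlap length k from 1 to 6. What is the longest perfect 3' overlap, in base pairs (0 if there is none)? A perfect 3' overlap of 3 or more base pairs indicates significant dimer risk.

Last 6 bases (5'→3') — forward …TGCGGG, reverse …CCCCGC.
Reverse complement of the reverse primer's last 6 bases: GCGGGG; its first k bases are the reverse complement of the reverse primer's last k bases, so a perfect k-base overlap needs the forward primer's last k bases to equal them.
Comparing (forward last k vs required): k=1: G vs G ✓; k=2: GG vs GC ✗; k=3: GGG vs GCG ✗; k=4: CGGG vs GCGG ✗; k=5: GCGGG vs GCGGG ✓; k=6: TGCGGG vs GCGGGG ✗.
Perfect overlaps at k = 1, 5; the largest is 5.

Longest perfect overlap: 5 complementary base pairs; significant dimer risk (threshold 3).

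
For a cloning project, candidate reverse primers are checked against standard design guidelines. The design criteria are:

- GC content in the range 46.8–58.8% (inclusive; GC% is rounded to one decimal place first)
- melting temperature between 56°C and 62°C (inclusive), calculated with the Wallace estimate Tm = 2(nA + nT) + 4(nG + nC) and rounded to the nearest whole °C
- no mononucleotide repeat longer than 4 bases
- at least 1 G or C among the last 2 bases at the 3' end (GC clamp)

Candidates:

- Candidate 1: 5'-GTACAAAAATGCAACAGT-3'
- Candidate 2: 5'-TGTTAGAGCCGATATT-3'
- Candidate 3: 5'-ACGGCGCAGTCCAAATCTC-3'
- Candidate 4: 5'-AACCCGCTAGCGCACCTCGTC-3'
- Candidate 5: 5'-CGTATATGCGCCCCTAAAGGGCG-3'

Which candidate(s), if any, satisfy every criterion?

Candidate 3 only.

Candidate 1 (18 nt, A=9 T=3 G=3 C=3): GC 6/18 = 33.3%, outside 46.8–58.8% ✗; Tm = 2·12 + 4·6 = 48°C, outside 56–62°C ✗; longest run = 5, exceeds 4 ✗; 3' end GT has 1 G/C ✓ — fails.
Candidate 2 (16 nt, A=4 T=6 G=4 C=2): GC 6/16 = 37.5%, outside 46.8–58.8% ✗; Tm = 2·10 + 4·6 = 44°C, outside 56–62°C ✗; longest run = 2 ✓; 3' end TT has 0 G/C, need ≥1 ✗ — fails.
Candidate 3 (19 nt, A=5 T=3 G=4 C=7): GC 11/19 = 57.9% ✓; Tm = 2·8 + 4·11 = 60°C ✓; longest run = 3 ✓; 3' end TC has 1 G/C ✓ — passes.
Candidate 4 (21 nt, A=4 T=3 G=4 C=10): GC 14/21 = 66.7%, outside 46.8–58.8% ✗; Tm = 2·7 + 4·14 = 70°C, outside 56–62°C ✗; longest run = 3 ✓; 3' end TC has 1 G/C ✓ — fails.
Candidate 5 (23 nt, A=5 T=4 G=7 C=7): GC 14/23 = 60.9%, outside 46.8–58.8% ✗; Tm = 2·9 + 4·14 = 74°C, outside 56–62°C ✗; longest run = 4 ✓; 3' end CG has 2 G/C ✓ — fails.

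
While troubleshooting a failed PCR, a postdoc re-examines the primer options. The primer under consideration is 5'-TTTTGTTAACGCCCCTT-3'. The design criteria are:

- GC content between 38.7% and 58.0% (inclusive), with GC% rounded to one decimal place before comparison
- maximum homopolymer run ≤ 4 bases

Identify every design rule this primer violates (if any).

Base counts: A=2, T=8, G=2, C=5 (length 17).
GC content: GC 7/17 = 41.2% ✓
homopolymer run: longest run = 4 ✓

Meets all criteria.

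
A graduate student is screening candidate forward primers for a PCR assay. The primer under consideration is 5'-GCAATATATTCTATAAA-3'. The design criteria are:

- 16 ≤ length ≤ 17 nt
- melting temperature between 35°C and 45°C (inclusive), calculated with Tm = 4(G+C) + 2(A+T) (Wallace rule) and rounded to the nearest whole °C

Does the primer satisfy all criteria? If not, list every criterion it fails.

Base counts: A=8, T=6, G=1, C=2 (length 17).
length: length 17 ✓
Tm: Tm = 2·14 + 4·3 = 40°C ✓

Meets all criteria.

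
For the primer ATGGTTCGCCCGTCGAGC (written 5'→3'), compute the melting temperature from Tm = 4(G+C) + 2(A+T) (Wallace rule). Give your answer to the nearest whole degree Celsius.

60°C

Base counts: A=2, T=4, G=6, C=6 (length 18).
Tm = 2·(2+4) + 4·(6+6) = 2·6 + 4·12 = 12 + 48 = 60°C.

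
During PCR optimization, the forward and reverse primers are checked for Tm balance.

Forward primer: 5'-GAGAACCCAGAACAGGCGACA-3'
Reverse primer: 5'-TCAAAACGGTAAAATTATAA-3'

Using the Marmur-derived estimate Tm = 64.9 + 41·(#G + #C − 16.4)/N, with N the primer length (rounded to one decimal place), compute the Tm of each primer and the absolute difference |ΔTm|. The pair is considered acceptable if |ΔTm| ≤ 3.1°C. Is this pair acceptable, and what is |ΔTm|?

Forward: G+C = 12, N = 21 → Tm = 64.9 + 41·(12 − 16.4)/21 = 56.3°C.
Reverse: G+C = 4, N = 20 → Tm = 64.9 + 41·(4 − 16.4)/20 = 39.5°C.
|ΔTm| = |56.3 − 39.5| = 16.8°C, > 3.1°C.

|ΔTm| = 16.8°C; the pair is not acceptable.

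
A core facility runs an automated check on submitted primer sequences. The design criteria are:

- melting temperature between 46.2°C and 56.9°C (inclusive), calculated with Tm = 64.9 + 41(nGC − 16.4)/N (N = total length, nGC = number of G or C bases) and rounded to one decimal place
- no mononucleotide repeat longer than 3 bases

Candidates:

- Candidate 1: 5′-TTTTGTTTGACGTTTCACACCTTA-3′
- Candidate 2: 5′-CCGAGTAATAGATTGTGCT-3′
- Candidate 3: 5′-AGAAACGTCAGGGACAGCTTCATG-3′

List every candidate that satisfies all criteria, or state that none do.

Candidate 2 only.

Candidate 1 (24 nt, A=4 T=12 G=3 C=5): Tm = 64.9 + 41·(8 − 16.4)/24 = 50.6°C ✓; longest run = 4, exceeds 3 ✗ — fails.
Candidate 2 (19 nt, A=5 T=6 G=5 C=3): Tm = 64.9 + 41·(8 − 16.4)/19 = 46.8°C ✓; longest run = 2 ✓ — passes.
Candidate 3 (24 nt, A=8 T=4 G=7 C=5): Tm = 64.9 + 41·(12 − 16.4)/24 = 57.4°C, outside 46.2–56.9°C ✗; longest run = 3 ✓ — fails.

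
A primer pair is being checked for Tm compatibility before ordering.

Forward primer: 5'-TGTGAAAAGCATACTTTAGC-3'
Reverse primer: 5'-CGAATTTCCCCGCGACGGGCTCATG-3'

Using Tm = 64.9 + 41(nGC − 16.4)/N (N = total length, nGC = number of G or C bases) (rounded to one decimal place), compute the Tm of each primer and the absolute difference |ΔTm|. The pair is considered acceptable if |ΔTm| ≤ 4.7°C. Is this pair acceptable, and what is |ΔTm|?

|ΔTm| = 18.6°C; the pair is not acceptable.

Forward: G+C = 7, N = 20 → Tm = 64.9 + 41·(7 − 16.4)/20 = 45.6°C.
Reverse: G+C = 16, N = 25 → Tm = 64.9 + 41·(16 − 16.4)/25 = 64.2°C.
|ΔTm| = |45.6 − 64.2| = 18.6°C, > 4.7°C.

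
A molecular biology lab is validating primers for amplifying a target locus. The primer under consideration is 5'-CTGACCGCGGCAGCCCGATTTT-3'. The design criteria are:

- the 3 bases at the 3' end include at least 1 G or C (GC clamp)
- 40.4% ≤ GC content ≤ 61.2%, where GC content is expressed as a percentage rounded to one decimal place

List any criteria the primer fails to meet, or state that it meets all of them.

Fails: GC clamp, GC content.

Base counts: A=3, T=5, G=6, C=8 (length 22).
GC clamp: 3' end TTT has 0 G/C, need ≥1 ✗
GC content: GC 14/22 = 63.6%, outside 40.4–61.2% ✗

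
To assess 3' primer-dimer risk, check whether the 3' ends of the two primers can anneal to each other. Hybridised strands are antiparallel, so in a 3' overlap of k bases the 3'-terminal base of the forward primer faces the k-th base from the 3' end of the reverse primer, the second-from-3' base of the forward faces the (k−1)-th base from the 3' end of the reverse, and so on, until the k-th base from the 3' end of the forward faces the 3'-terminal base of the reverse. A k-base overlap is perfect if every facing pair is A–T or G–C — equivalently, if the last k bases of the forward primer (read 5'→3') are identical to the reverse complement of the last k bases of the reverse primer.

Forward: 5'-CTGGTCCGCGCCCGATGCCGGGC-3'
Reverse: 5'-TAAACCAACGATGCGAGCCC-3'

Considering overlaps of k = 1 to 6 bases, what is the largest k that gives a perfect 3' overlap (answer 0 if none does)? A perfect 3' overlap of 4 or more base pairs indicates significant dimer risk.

Last 6 bases (5'→3') — forward …CCGGGC, reverse …GAGCCC.
Reverse complement of the reverse primer's last 6 bases: GGGCTC; its first k bases are the reverse complement of the reverse primer's last k bases, so a perfect k-base overlap needs the forward primer's last k bases to equal them.
Comparing (forward last k vs required): k=1: C vs G ✗; k=2: GC vs GG ✗; k=3: GGC vs GGG ✗; k=4: GGGC vs GGGC ✓; k=5: CGGGC vs GGGCT ✗; k=6: CCGGGC vs GGGCTC ✗.
Only k = 4 is perfect, so the longest perfect 3' overlap is 4.

Longest perfect overlap: 4 complementary base pairs; significant dimer risk (threshold 4).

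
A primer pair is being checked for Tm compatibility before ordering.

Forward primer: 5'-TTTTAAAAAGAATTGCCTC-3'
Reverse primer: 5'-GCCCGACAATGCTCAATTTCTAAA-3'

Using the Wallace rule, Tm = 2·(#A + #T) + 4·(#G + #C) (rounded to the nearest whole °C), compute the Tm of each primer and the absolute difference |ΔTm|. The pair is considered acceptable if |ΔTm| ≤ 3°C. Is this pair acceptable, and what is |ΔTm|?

Forward: A=7 T=7 G=2 C=3 → Tm = 2·14 + 4·5 = 48°C.
Reverse: A=8 T=6 G=3 C=7 → Tm = 2·14 + 4·10 = 68°C.
|ΔTm| = |48 − 68| = 20°C, > 3°C.

|ΔTm| = 20°C; the pair is not acceptable.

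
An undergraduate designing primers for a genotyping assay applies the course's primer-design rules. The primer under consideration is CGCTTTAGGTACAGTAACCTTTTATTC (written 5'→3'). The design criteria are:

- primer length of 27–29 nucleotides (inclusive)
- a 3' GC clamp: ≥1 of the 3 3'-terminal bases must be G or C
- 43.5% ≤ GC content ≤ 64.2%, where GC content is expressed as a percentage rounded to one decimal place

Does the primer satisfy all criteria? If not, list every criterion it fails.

Fails: GC content.

Base counts: A=6, T=11, G=4, C=6 (length 27).
length: length 27 ✓
GC clamp: 3' end TTC has 1 G/C ✓
GC content: GC 10/27 = 37.0%, outside 43.5–64.2% ✗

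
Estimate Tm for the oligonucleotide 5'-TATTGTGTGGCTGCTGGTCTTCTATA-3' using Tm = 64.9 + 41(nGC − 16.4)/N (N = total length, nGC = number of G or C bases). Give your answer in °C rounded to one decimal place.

Base counts: A=3, T=12, G=7, C=4; G+C = 11, N = 26.
Tm = 64.9 + 41·(11 − 16.4)/26 = 64.9 + -221.40/26 = 56.4°C.

56.4°C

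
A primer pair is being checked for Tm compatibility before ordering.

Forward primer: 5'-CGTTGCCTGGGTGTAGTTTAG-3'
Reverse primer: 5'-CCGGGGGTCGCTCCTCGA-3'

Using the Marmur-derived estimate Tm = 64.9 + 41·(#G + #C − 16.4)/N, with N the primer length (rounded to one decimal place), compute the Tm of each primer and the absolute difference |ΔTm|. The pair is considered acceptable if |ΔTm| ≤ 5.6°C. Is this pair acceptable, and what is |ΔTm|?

|ΔTm| = 5.0°C; the pair is acceptable.

Forward: G+C = 11, N = 21 → Tm = 64.9 + 41·(11 − 16.4)/21 = 54.4°C.
Reverse: G+C = 14, N = 18 → Tm = 64.9 + 41·(14 − 16.4)/18 = 59.4°C.
|ΔTm| = |54.4 − 59.4| = 5.0°C, ≤ 5.6°C.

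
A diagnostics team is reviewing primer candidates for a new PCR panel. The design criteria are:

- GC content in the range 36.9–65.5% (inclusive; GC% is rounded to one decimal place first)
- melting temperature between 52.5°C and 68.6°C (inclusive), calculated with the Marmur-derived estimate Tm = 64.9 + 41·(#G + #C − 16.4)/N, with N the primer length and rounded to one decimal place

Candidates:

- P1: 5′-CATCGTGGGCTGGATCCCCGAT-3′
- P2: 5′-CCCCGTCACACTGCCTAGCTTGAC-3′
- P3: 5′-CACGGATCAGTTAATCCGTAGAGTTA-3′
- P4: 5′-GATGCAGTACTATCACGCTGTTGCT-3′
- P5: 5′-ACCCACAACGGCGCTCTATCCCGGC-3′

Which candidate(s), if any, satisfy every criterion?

P1, P2, P3 and P4.

P1 (22 nt, A=3 T=5 G=7 C=7): GC 14/22 = 63.6% ✓; Tm = 64.9 + 41·(14 − 16.4)/22 = 60.4°C ✓ — passes.
P2 (24 nt, A=4 T=5 G=4 C=11): GC 15/24 = 62.5% ✓; Tm = 64.9 + 41·(15 − 16.4)/24 = 62.5°C ✓ — passes.
P3 (26 nt, A=8 T=7 G=6 C=5): GC 11/26 = 42.3% ✓; Tm = 64.9 + 41·(11 − 16.4)/26 = 56.4°C ✓ — passes.
P4 (25 nt, A=5 T=8 G=6 C=6): GC 12/25 = 48.0% ✓; Tm = 64.9 + 41·(12 − 16.4)/25 = 57.7°C ✓ — passes.
P5 (25 nt, A=5 T=3 G=5 C=12): GC 17/25 = 68.0%, outside 36.9–65.5% ✗; Tm = 64.9 + 41·(17 − 16.4)/25 = 65.9°C ✓ — fails.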